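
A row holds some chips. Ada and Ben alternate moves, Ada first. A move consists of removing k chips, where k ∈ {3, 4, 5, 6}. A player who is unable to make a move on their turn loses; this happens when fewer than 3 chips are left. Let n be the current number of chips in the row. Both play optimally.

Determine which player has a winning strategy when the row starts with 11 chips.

Ben wins.

Compute win/loss labels from the base case upward. A position with no move is L. Any other position is W if it can reach an L in one move, else L.
n=0: no move → L
n=1: no move → L
n=2: no move → L
n=3: →0(L), so W
n=4: →1(L), so W
n=5: →2(L), so W
n=6: →2(L), so W
n=7: →2(L), so W
n=8: →2(L), so W
n=9: →6(W), 5(W), 4(W), 3(W) — all W, so L
n=10: →7(W), 6(W), 5(W), 4(W) — all W, so L
n=11: →8(W), 7(W), 6(W), 5(W) — all W, so L
The starting position 11 is L: whatever Ada does, the opponent receives a W position.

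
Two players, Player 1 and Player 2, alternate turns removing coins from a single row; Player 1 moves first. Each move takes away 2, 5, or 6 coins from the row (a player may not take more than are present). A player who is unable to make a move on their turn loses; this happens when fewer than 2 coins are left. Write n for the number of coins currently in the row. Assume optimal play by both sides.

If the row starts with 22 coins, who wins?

Label each position W (a win for the player to move) or L (a loss). A position with no legal move is L; any other position is W exactly when some move reaches an L, and L when every move reaches a W.
n=0: no move → L
n=1: no move → L
n=2: W (go to 0, an L position)
n=3: W (go to 1, an L position)
n=4: L (sole option 2(W) is W)
n=5: W (go to 0, an L position)
n=6: W (go to 4, an L position)
n=7: W (go to 1, an L position)
n=8: L (options 6(W), 3(W), 2(W) are all W)
n=9: W (go to 4, an L position)
n=10: W (go to 8, an L position)
n=11: L (options 9(W), 6(W), 5(W) are all W)
n=12: L (options 10(W), 7(W), 6(W) are all W)
n=13: W (go to 11, an L position)
n=14: W (go to 12, an L position)
n=15: L (options 13(W), 10(W), 9(W) are all W)
n=16: W (go to 11, an L position)
n=17: W (go to 15, an L position)
n=18: W (go to 12, an L position)
n=19: L (options 17(W), 14(W), 13(W) are all W)
n=20: W (go to 15, an L position)
n=21: W (go to 19, an L position)
n=22: L (options 20(W), 17(W), 16(W) are all W)
Every move from 22 reaches a W position, so the mover loses.

Player 2 wins.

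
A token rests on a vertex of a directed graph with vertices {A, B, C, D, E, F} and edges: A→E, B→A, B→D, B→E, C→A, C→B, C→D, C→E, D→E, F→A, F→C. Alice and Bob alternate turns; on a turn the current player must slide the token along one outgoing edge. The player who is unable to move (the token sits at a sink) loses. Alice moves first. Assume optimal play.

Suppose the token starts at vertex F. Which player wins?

Bob wins.

Positions with no move are L. A position that does have a move is losing for the player to move precisely when every available move leads to a winning position for the opponent. Fill in the labels:
Every edge goes from a vertex to one that appears earlier in the order E, D, A, B, C, F, so processing vertices in that order labels each vertex after all of its successors.
E: no outgoing edge → L
D: reaches L-position E → W
A: reaches L-position E → W
B: reaches L-position E → W
C: reaches L-position E → W
F: only reaches C(W), A(W), all W → L
Every move from F reaches a W position, so the mover loses.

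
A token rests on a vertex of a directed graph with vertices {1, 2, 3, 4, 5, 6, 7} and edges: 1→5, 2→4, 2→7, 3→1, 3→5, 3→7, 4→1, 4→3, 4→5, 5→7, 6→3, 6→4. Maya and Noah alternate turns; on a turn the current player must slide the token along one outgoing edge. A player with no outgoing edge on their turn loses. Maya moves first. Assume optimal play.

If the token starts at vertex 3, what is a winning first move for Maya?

Move to 1.

Work bottom-up. With no move the player to move loses. Otherwise the position is W if at least one move leads to an L position for the opponent, and L if every move leads to a W.
Every edge goes from a vertex to one that appears earlier in the order 7, 5, 1, 3, 4, 6, 2, so processing vertices in that order labels each vertex after all of its successors.
7: no outgoing edge → L
5: can move to 7, which is L ⇒ W
1: the only move is to 5(W), a W ⇒ L
3: can move to 1, which is L ⇒ W
4: can move to 1, which is L ⇒ W
6: moves to 4(W), 3(W); every one is W ⇒ L
2: can move to 7, which is L ⇒ W
From 3, the L positions reachable in one move are: 1, 7. Any move reaching one of these is winning.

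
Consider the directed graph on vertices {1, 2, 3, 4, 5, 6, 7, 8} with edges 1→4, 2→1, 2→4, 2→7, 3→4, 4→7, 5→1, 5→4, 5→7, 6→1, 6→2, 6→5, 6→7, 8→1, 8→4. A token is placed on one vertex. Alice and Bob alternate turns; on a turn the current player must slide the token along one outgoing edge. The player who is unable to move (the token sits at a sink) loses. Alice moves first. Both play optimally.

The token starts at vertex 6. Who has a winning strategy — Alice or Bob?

Classify positions by backward induction: terminal positions (no move available) are L. From any other position, the mover wins iff some move reaches an L.
Every edge goes from a vertex to one that appears earlier in the order 7, 4, 1, 5, 8, 3, 2, 6, so processing vertices in that order labels each vertex after all of its successors.
7: no outgoing edge → L
4: can move to 7, which is L ⇒ W
1: the only move is to 4(W), a W ⇒ L
5: can move to 1, which is L ⇒ W
8: can move to 1, which is L ⇒ W
3: the only move is to 4(W), a W ⇒ L
2: can move to 1, which is L ⇒ W
6: can move to 1, which is L ⇒ W
The starting position 6 is W: Alice should move to 1, handing over an L position.

Alice wins.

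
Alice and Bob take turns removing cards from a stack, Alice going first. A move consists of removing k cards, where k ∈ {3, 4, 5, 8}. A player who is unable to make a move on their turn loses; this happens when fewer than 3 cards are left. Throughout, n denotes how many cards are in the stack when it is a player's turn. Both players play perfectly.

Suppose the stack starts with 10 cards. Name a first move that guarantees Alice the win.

Remove 8, leaving 2.

Build the W/L table. Terminal = L. A non-terminal position is W if it has a move to some L; otherwise it is L.
n=0: no move → L
n=1: no move → L
n=2: no move → L
n=3: can move to 0, which is L ⇒ W
n=4: can move to 1, which is L ⇒ W
n=5: can move to 2, which is L ⇒ W
n=6: can move to 2, which is L ⇒ W
n=7: can move to 2, which is L ⇒ W
n=8: can move to 0, which is L ⇒ W
n=9: can move to 1, which is L ⇒ W
n=10: can move to 2, which is L ⇒ W
From 10, the L positions reachable in one move are: 2.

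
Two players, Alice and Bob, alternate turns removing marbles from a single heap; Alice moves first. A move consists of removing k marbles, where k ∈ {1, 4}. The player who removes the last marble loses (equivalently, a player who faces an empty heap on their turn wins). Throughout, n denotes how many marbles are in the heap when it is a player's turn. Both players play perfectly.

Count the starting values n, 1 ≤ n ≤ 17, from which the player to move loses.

7

Classify positions by backward induction: terminal positions (no move available) are W. From any other position, the mover wins iff some move reaches an L.
n=0: no move; the opponent has just taken the last marble and therefore loses → W
n=1: only reaches 0(W), which is W → L
n=2: reaches L-position 1 → W
n=3: only reaches 2(W), which is W → L
n=4: reaches L-position 3 → W
n=5: reaches L-position 1 → W
n=6: only reaches 5(W), 2(W), all W → L
n=7: reaches L-position 6 → W
n=8: only reaches 7(W), 4(W), all W → L
n=9: reaches L-position 8 → W
n=10: reaches L-position 6 → W
n=11: only reaches 10(W), 7(W), all W → L
n=12: reaches L-position 11 → W
n=13: only reaches 12(W), 9(W), all W → L
n=14: reaches L-position 13 → W
n=15: reaches L-position 11 → W
n=16: only reaches 15(W), 12(W), all W → L
n=17: reaches L-position 16 → W
L entries with 1 ≤ n ≤ 17 (the range starts at n=1): n = 1, 3, 6, 8, 11, 13, 16; that makes 7.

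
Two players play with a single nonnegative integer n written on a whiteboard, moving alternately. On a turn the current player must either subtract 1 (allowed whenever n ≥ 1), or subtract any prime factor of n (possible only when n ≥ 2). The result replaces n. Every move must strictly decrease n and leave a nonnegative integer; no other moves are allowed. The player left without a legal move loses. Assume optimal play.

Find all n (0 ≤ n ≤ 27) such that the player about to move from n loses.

0, 4, 8, 12, 16, 20, 24

Use the standard recursion: the mover loses at a terminal position; elsewhere, the mover wins exactly when some move hands the opponent an L position.
n=0: no move → L
n=1: can move to 0, which is L ⇒ W
n=2: can move to 0, which is L ⇒ W
n=3: can move to 0, which is L ⇒ W
n=4: moves to 2(W), 3(W); every one is W ⇒ L
n=5: can move to 0, which is L ⇒ W
n=6: can move to 4, which is L ⇒ W
n=7: can move to 0, which is L ⇒ W
n=8: moves to 6(W), 7(W); every one is W ⇒ L
n=9: can move to 8, which is L ⇒ W
n=10: can move to 8, which is L ⇒ W
n=11: can move to 0, which is L ⇒ W
n=12: moves to 9(W), 10(W), 11(W); every one is W ⇒ L
n=13: can move to 0, which is L ⇒ W
n=14: can move to 12, which is L ⇒ W
n=15: can move to 12, which is L ⇒ W
n=16: moves to 14(W), 15(W); every one is W ⇒ L
n=17: can move to 0, which is L ⇒ W
n=18: can move to 16, which is L ⇒ W
n=19: can move to 0, which is L ⇒ W
n=20: moves to 15(W), 18(W), 19(W); every one is W ⇒ L
n=21: can move to 20, which is L ⇒ W
n=22: can move to 20, which is L ⇒ W
n=23: can move to 0, which is L ⇒ W
n=24: moves to 21(W), 22(W), 23(W); every one is W ⇒ L
n=25: can move to 20, which is L ⇒ W
n=26: can move to 24, which is L ⇒ W
n=27: can move to 24, which is L ⇒ W
Reading off the rows marked L gives the requested list; there are 7 such values of n.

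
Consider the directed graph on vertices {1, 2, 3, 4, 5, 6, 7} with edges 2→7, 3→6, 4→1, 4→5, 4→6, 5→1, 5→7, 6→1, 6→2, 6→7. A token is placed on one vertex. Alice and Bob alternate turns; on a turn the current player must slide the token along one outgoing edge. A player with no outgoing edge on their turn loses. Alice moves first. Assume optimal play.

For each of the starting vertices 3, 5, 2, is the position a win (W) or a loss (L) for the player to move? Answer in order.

Build the W/L table. Terminal = L. A non-terminal position is W if it has a move to some L; otherwise it is L.
Every edge goes from a vertex to one that appears earlier in the order 1, 7, 5, 2, 6, 4, 3, so processing vertices in that order labels each vertex after all of its successors.
1: no outgoing edge → L
7: no outgoing edge → L
5: reaches L-position 7 → W
2: reaches L-position 7 → W
6: reaches L-position 7 → W
4: reaches L-position 1 → W
3: only reaches 6(W), which is W → L

3: L, 5: W, 2: W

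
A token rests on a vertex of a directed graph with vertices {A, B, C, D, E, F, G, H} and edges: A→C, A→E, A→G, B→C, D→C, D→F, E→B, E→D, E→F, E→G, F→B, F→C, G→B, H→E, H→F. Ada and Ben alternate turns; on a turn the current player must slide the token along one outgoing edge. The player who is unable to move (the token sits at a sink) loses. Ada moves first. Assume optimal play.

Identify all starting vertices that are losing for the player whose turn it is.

Classify positions by backward induction: terminal positions (no move available) are L. From any other position, the mover wins iff some move reaches an L.
Every edge goes from a vertex to one that appears earlier in the order C, B, F, G, D, E, A, H, so processing vertices in that order labels each vertex after all of its successors.
C: no outgoing edge → L
B: reaches L-position C → W
F: reaches L-position C → W
G: only reaches B(W), which is W → L
D: reaches L-position C → W
E: reaches L-position G → W
A: reaches L-position G → W
H: only reaches E(W), F(W), all W → L
Reading off the rows marked L gives the requested list; there are 3 such vertices.

C, G, H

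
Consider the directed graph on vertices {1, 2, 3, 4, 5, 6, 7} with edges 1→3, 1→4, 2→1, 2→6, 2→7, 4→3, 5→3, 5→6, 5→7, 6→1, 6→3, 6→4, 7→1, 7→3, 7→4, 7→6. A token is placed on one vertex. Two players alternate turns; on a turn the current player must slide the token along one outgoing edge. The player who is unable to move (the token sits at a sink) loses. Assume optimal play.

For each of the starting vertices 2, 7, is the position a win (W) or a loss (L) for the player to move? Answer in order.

Positions with no move are L. A position that does have a move is losing for the player to move precisely when every available move leads to a winning position for the opponent. Fill in the labels:
Every edge goes from a vertex to one that appears earlier in the order 3, 4, 1, 6, 7, 2, 5, so processing vertices in that order labels each vertex after all of its successors.
3: no outgoing edge → L
4: can move to 3, which is L ⇒ W
1: can move to 3, which is L ⇒ W
6: can move to 3, which is L ⇒ W
7: can move to 3, which is L ⇒ W
2: moves to 7(W), 6(W), 1(W); every one is W ⇒ L
5: can move to 3, which is L ⇒ W

2: L, 7: W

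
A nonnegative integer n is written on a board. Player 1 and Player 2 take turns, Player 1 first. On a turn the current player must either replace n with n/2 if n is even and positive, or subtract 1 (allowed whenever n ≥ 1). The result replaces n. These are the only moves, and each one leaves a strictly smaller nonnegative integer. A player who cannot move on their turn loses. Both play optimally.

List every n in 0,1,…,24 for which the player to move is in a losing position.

Work bottom-up. With no move the player to move loses. Otherwise the position is W if at least one move leads to an L position for the opponent, and L if every move leads to a W.
n=0: no move → L
n=1: W (go to 0, an L position)
n=2: L (sole option 1(W) is W)
n=3: W (go to 2, an L position)
n=4: W (go to 2, an L position)
n=5: L (sole option 4(W) is W)
n=6: W (go to 5, an L position)
n=7: L (sole option 6(W) is W)
n=8: W (go to 7, an L position)
n=9: L (sole option 8(W) is W)
n=10: W (go to 5, an L position)
n=11: L (sole option 10(W) is W)
n=12: W (go to 11, an L position)
n=13: L (sole option 12(W) is W)
n=14: W (go to 7, an L position)
n=15: L (sole option 14(W) is W)
n=16: W (go to 15, an L position)
n=17: L (sole option 16(W) is W)
n=18: W (go to 9, an L position)
n=19: L (sole option 18(W) is W)
n=20: W (go to 19, an L position)
n=21: L (sole option 20(W) is W)
n=22: W (go to 11, an L position)
n=23: L (sole option 22(W) is W)
n=24: W (go to 23, an L position)
The losing starting values of n are exactly the entries labelled L in this table (12 of them).

0, 2, 5, 7, 9, 11, 13, 15, 17, 19, 21, 23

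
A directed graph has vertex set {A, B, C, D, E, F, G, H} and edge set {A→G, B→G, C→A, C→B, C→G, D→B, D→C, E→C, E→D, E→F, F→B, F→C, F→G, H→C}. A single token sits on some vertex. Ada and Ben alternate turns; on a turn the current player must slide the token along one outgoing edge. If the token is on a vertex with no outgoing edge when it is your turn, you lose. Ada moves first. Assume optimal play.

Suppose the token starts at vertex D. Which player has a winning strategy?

Ben wins.

Compute win/loss labels from the base case upward. A position with no move is L. Any other position is W if it can reach an L in one move, else L.
Every edge goes from a vertex to one that appears earlier in the order G, B, A, C, F, H, D, E, so processing vertices in that order labels each vertex after all of its successors.
G: no outgoing edge → L
B: can move to G, which is L ⇒ W
A: can move to G, which is L ⇒ W
C: can move to G, which is L ⇒ W
F: can move to G, which is L ⇒ W
H: the only move is to C(W), a W ⇒ L
D: moves to C(W), B(W); every one is W ⇒ L
E: can move to D, which is L ⇒ W
The starting position D is L: whatever Ada does, the opponent receives a W position.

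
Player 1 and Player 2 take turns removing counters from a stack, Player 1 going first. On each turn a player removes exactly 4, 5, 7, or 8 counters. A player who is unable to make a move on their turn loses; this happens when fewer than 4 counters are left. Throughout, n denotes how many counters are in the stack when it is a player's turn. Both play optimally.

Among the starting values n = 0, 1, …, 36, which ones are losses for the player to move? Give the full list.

0, 1, 2, 3, 12, 13, 14, 15, 24, 25, 26, 27, 36

Classify positions by backward induction: terminal positions (no move available) are L. From any other position, the mover wins iff some move reaches an L.
n=0: no move → L
n=1: no move → L
n=2: no move → L
n=3: no move → L
n=4: W (go to 0, an L position)
n=5: W (go to 1, an L position)
n=6: W (go to 2, an L position)
n=7: W (go to 3, an L position)
n=8: W (go to 3, an L position)
n=9: W (go to 2, an L position)
n=10: W (go to 3, an L position)
n=11: W (go to 3, an L position)
n=12: L (options 8(W), 7(W), 5(W), 4(W) are all W)
n=13: L (options 9(W), 8(W), 6(W), 5(W) are all W)
n=14: L (options 10(W), 9(W), 7(W), 6(W) are all W)
n=15: L (options 11(W), 10(W), 8(W), 7(W) are all W)
n=16: W (go to 12, an L position)
n=17: W (go to 13, an L position)
n=18: W (go to 14, an L position)
n=19: W (go to 15, an L position)
n=20: W (go to 15, an L position)
n=21: W (go to 14, an L position)
n=22: W (go to 15, an L position)
n=23: W (go to 15, an L position)
n=24: L (options 20(W), 19(W), 17(W), 16(W) are all W)
n=25: L (options 21(W), 20(W), 18(W), 17(W) are all W)
n=26: L (options 22(W), 21(W), 19(W), 18(W) are all W)
n=27: L (options 23(W), 22(W), 20(W), 19(W) are all W)
n=28: W (go to 24, an L position)
n=29: W (go to 25, an L position)
n=30: W (go to 26, an L position)
n=31: W (go to 27, an L position)
n=32: W (go to 27, an L position)
n=33: W (go to 26, an L position)
n=34: W (go to 27, an L position)
n=35: W (go to 27, an L position)
n=36: L (options 32(W), 31(W), 29(W), 28(W) are all W)
The losing starting values of n are exactly the entries labelled L in this table (13 of them).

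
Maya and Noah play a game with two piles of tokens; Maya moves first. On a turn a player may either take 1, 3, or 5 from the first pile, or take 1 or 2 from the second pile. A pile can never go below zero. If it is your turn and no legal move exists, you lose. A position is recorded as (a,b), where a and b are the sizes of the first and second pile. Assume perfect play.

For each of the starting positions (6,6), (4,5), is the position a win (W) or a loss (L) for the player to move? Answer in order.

(6,6): L, (4,5): W

Classify positions by backward induction: terminal positions (no move available) are L. From any other position, the mover wins iff some move reaches an L.
No move ever increases a pile, so every position that can arise here has a ≤ 6 and b ≤ 6; it is enough to label the cells with 0 ≤ a ≤ 6 and 0 ≤ b ≤ 6.
Every move lowers a or b (never raises either), so fill the grid row by row in increasing a, and left to right within a row: each cell's successors are then already labelled.
      b=0  b=1  b=2  b=3  b=4  b=5  b=6
a=0:    L    W    W    L    W    W    L
a=1:    W    L    W    W    L    W    W
a=2:    L    W    W    L    W    W    L
a=3:    W    L    W    W    L    W    W
a=4:    L    W    W    L    W    W    L
a=5:    W    L    W    W    L    W    W
a=6:    L    W    W    L    W    W    L
Cells with no legal move (terminal, hence L): (0,0).
The remaining L cells, each justified by listing all of its moves:
(0,3): only reaches (0,2)(W), (0,1)(W), all W → L
(0,6): only reaches (0,5)(W), (0,4)(W), all W → L
(1,1): only reaches (0,1)(W), (1,0)(W), all W → L
(1,4): only reaches (0,4)(W), (1,3)(W), (1,2)(W), all W → L
(2,0): only reaches (1,0)(W), which is W → L
(2,3): only reaches (1,3)(W), (2,2)(W), (2,1)(W), all W → L
(2,6): only reaches (1,6)(W), (2,5)(W), (2,4)(W), all W → L
(3,1): only reaches (2,1)(W), (0,1)(W), (3,0)(W), all W → L
(3,4): only reaches (2,4)(W), (0,4)(W), (3,3)(W), (3,2)(W), all W → L
(4,0): only reaches (3,0)(W), (1,0)(W), all W → L
(4,3): only reaches (3,3)(W), (1,3)(W), (4,2)(W), (4,1)(W), all W → L
(4,6): only reaches (3,6)(W), (1,6)(W), (4,5)(W), (4,4)(W), all W → L
(5,1): only reaches (4,1)(W), (2,1)(W), (0,1)(W), (5,0)(W), all W → L
(5,4): only reaches (4,4)(W), (2,4)(W), (0,4)(W), (5,3)(W), (5,2)(W), all W → L
(6,0): only reaches (5,0)(W), (3,0)(W), (1,0)(W), all W → L
(6,3): only reaches (5,3)(W), (3,3)(W), (1,3)(W), (6,2)(W), (6,1)(W), all W → L
(6,6): only reaches (5,6)(W), (3,6)(W), (1,6)(W), (6,5)(W), (6,4)(W), all W → L
Every other cell has at least one move into one of the L cells above, so it is W.
(6,6): one of the L cells justified above, so L
(4,5): the move to (4,3) reaches an L cell, so W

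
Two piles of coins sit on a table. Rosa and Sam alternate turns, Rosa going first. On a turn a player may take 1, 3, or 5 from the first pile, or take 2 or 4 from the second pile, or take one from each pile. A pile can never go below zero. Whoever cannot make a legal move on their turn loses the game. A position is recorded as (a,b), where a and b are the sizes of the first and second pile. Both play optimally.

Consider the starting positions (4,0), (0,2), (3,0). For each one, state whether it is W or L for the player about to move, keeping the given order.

Label each position W (a win for the player to move) or L (a loss). A position with no legal move is L; any other position is W exactly when some move reaches an L, and L when every move reaches a W.
No move ever increases a pile, so every position that can arise here has a ≤ 4 and b ≤ 2; it is enough to label the cells with 0 ≤ a ≤ 4 and 0 ≤ b ≤ 2.
Every move lowers a or b (never raises either), so fill the grid row by row in increasing a, and left to right within a row: each cell's successors are then already labelled.
      b=0  b=1  b=2
a=0:    L    L    W
a=1:    W    W    W
a=2:    L    L    W
a=3:    W    W    W
a=4:    L    L    W
Cells with no legal move (terminal, hence L): (0,0), (0,1).
The remaining L cells, each justified by listing all of its moves:
(2,0): L (sole option (1,0)(W) is W)
(2,1): L (options (1,1)(W), (1,0)(W) are all W)
(4,0): L (options (3,0)(W), (1,0)(W) are all W)
(4,1): L (options (3,1)(W), (1,1)(W), (3,0)(W) are all W)
Every other cell has at least one move into one of the L cells above, so it is W.
(4,0): one of the L cells justified above, so L
(0,2): the move to (0,0) reaches an L cell, so W
(3,0): the move to (2,0) reaches an L cell, so W

(4,0): L, (0,2): W, (3,0): W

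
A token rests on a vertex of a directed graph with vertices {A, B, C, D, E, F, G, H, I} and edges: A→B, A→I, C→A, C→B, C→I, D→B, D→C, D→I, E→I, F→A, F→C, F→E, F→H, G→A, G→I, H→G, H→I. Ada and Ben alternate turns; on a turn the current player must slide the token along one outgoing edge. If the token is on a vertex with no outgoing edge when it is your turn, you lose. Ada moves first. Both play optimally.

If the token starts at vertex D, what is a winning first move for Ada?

Positions with no move are L. A position that does have a move is losing for the player to move precisely when every available move leads to a winning position for the opponent. Fill in the labels:
Every edge goes from a vertex to one that appears earlier in the order I, B, E, A, G, C, D, H, F, so processing vertices in that order labels each vertex after all of its successors.
I: no outgoing edge → L
B: no outgoing edge → L
E: can move to I, which is L ⇒ W
A: can move to B, which is L ⇒ W
G: can move to I, which is L ⇒ W
C: can move to B, which is L ⇒ W
D: can move to B, which is L ⇒ W
H: can move to I, which is L ⇒ W
F: moves to H(W), C(W), A(W), E(W); every one is W ⇒ L
From D, the L positions reachable in one move are: B, I. Any move reaching one of these is winning.

Move to B.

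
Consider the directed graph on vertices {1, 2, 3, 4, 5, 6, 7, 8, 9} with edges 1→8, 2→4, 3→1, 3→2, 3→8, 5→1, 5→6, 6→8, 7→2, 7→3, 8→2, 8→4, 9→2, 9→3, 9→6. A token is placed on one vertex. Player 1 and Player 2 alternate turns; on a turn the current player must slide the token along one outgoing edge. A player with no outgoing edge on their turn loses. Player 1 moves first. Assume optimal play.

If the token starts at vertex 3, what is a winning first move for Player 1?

Move to 1.

Label each position W (a win for the player to move) or L (a loss). A position with no legal move is L; any other position is W exactly when some move reaches an L, and L when every move reaches a W.
Every edge goes from a vertex to one that appears earlier in the order 4, 2, 8, 1, 3, 7, 6, 5, 9, so processing vertices in that order labels each vertex after all of its successors.
4: no outgoing edge → L
2: W (go to 4, an L position)
8: W (go to 4, an L position)
1: L (sole option 8(W) is W)
3: W (go to 1, an L position)
7: L (options 3(W), 2(W) are all W)
6: L (sole option 8(W) is W)
5: W (go to 6, an L position)
9: W (go to 6, an L position)
From 3, the L positions reachable in one move are: 1.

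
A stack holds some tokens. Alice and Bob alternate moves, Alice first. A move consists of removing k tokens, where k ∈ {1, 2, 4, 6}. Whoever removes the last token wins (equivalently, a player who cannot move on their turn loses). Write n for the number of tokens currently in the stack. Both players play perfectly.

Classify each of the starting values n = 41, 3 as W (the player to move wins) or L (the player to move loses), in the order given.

Label each position W (a win for the player to move) or L (a loss). A position with no legal move is L; any other position is W exactly when some move reaches an L, and L when every move reaches a W.
n=0: no move → L
n=1: reaches L-position 0 → W
n=2: reaches L-position 0 → W
n=3: only reaches 2(W), 1(W), all W → L
n=4: reaches L-position 3 → W
n=5: reaches L-position 3 → W
n=6: reaches L-position 0 → W
n=7: reaches L-position 3 → W
n=8: only reaches 7(W), 6(W), 4(W), 2(W), all W → L
n=9: reaches L-position 8 → W
n=10: reaches L-position 8 → W
n=11: only reaches 10(W), 9(W), 7(W), 5(W), all W → L
n=12: reaches L-position 11 → W
n=13: reaches L-position 11 → W
n=14: reaches L-position 8 → W
n=15: reaches L-position 11 → W
n=16: only reaches 15(W), 14(W), 12(W), 10(W), all W → L
n=17: reaches L-position 16 → W
n=18: reaches L-position 16 → W
n=19: only reaches 18(W), 17(W), 15(W), 13(W), all W → L
n=20: reaches L-position 19 → W
n=21: reaches L-position 19 → W
n=22: reaches L-position 16 → W
n=23: reaches L-position 19 → W
n=24: only reaches 23(W), 22(W), 20(W), 18(W), all W → L
n=25: reaches L-position 24 → W
n=26: reaches L-position 24 → W
n=27: only reaches 26(W), 25(W), 23(W), 21(W), all W → L
n=28: reaches L-position 27 → W
n=29: reaches L-position 27 → W
n=30: reaches L-position 24 → W
n=31: reaches L-position 27 → W
n=32: only reaches 31(W), 30(W), 28(W), 26(W), all W → L
n=33: reaches L-position 32 → W
n=34: reaches L-position 32 → W
n=35: only reaches 34(W), 33(W), 31(W), 29(W), all W → L
n=36: reaches L-position 35 → W
n=37: reaches L-position 35 → W
n=38: reaches L-position 32 → W
n=39: reaches L-position 35 → W
n=40: only reaches 39(W), 38(W), 36(W), 34(W), all W → L
n=41: reaches L-position 40 → W

41: W, 3: L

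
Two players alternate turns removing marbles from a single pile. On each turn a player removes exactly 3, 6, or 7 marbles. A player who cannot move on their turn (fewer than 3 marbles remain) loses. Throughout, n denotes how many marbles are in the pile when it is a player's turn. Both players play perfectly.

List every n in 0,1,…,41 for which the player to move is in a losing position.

0, 1, 2, 10, 11, 12, 20, 21, 22, 30, 31, 32, 40, 41

Use the standard recursion: the mover loses at a terminal position; elsewhere, the mover wins exactly when some move hands the opponent an L position.
n=0: no move → L
n=1: no move → L
n=2: no move → L
n=3: can move to 0, which is L ⇒ W
n=4: can move to 1, which is L ⇒ W
n=5: can move to 2, which is L ⇒ W
n=6: can move to 0, which is L ⇒ W
n=7: can move to 1, which is L ⇒ W
n=8: can move to 2, which is L ⇒ W
n=9: can move to 2, which is L ⇒ W
n=10: moves to 7(W), 4(W), 3(W); every one is W ⇒ L
n=11: moves to 8(W), 5(W), 4(W); every one is W ⇒ L
n=12: moves to 9(W), 6(W), 5(W); every one is W ⇒ L
n=13: can move to 10, which is L ⇒ W
n=14: can move to 11, which is L ⇒ W
n=15: can move to 12, which is L ⇒ W
n=16: can move to 10, which is L ⇒ W
n=17: can move to 11, which is L ⇒ W
n=18: can move to 12, which is L ⇒ W
n=19: can move to 12, which is L ⇒ W
n=20: moves to 17(W), 14(W), 13(W); every one is W ⇒ L
n=21: moves to 18(W), 15(W), 14(W); every one is W ⇒ L
n=22: moves to 19(W), 16(W), 15(W); every one is W ⇒ L
n=23: can move to 20, which is L ⇒ W
n=24: can move to 21, which is L ⇒ W
n=25: can move to 22, which is L ⇒ W
n=26: can move to 20, which is L ⇒ W
n=27: can move to 21, which is L ⇒ W
n=28: can move to 22, which is L ⇒ W
n=29: can move to 22, which is L ⇒ W
n=30: moves to 27(W), 24(W), 23(W); every one is W ⇒ L
n=31: moves to 28(W), 25(W), 24(W); every one is W ⇒ L
n=32: moves to 29(W), 26(W), 25(W); every one is W ⇒ L
n=33: can move to 30, which is L ⇒ W
n=34: can move to 31, which is L ⇒ W
n=35: can move to 32, which is L ⇒ W
n=36: can move to 30, which is L ⇒ W
n=37: can move to 31, which is L ⇒ W
n=38: can move to 32, which is L ⇒ W
n=39: can move to 32, which is L ⇒ W
n=40: moves to 37(W), 34(W), 33(W); every one is W ⇒ L
n=41: moves to 38(W), 35(W), 34(W); every one is W ⇒ L
The losing starting values of n are exactly the entries labelled L in this table (14 of them).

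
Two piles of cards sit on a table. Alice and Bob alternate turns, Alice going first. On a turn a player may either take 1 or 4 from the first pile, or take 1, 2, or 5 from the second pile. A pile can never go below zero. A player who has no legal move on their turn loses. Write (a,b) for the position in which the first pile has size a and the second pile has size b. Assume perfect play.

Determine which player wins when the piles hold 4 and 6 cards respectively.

Alice wins.

Classify positions by backward induction: terminal positions (no move available) are L. From any other position, the mover wins iff some move reaches an L.
No move ever increases a pile, so every position that can arise here has a ≤ 4 and b ≤ 6; it is enough to label the cells with 0 ≤ a ≤ 4 and 0 ≤ b ≤ 6.
Every move lowers a or b (never raises either), so fill the grid row by row in increasing a, and left to right within a row: each cell's successors are then already labelled.
      b=0  b=1  b=2  b=3  b=4  b=5  b=6
a=0:    L    W    W    L    W    W    L
a=1:    W    L    W    W    L    W    W
a=2:    L    W    W    L    W    W    L
a=3:    W    L    W    W    L    W    W
a=4:    W    W    L    W    W    L    W
Cells with no legal move (terminal, hence L): (0,0).
The remaining L cells, each justified by listing all of its moves:
(0,3): L (options (0,2)(W), (0,1)(W) are all W)
(0,6): L (options (0,5)(W), (0,4)(W), (0,1)(W) are all W)
(1,1): L (options (0,1)(W), (1,0)(W) are all W)
(1,4): L (options (0,4)(W), (1,3)(W), (1,2)(W) are all W)
(2,0): L (sole option (1,0)(W) is W)
(2,3): L (options (1,3)(W), (2,2)(W), (2,1)(W) are all W)
(2,6): L (options (1,6)(W), (2,5)(W), (2,4)(W), (2,1)(W) are all W)
(3,1): L (options (2,1)(W), (3,0)(W) are all W)
(3,4): L (options (2,4)(W), (3,3)(W), (3,2)(W) are all W)
(4,2): L (options (3,2)(W), (0,2)(W), (4,1)(W), (4,0)(W) are all W)
(4,5): L (options (3,5)(W), (0,5)(W), (4,4)(W), (4,3)(W), (4,0)(W) are all W)
Every other cell has at least one move into one of the L cells above, so it is W.
The starting position (4,6) is W: Alice should move to (0,6), handing over an L position.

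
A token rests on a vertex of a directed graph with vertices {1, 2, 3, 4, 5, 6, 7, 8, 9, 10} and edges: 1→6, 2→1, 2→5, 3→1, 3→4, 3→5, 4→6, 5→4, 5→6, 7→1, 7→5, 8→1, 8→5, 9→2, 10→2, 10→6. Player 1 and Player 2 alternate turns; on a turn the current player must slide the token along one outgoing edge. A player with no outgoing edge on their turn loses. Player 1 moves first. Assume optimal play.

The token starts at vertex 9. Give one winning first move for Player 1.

Build the W/L table. Terminal = L. A non-terminal position is W if it has a move to some L; otherwise it is L.
Every edge goes from a vertex to one that appears earlier in the order 6, 1, 4, 5, 8, 2, 7, 10, 3, 9, so processing vertices in that order labels each vertex after all of its successors.
6: no outgoing edge → L
1: reaches L-position 6 → W
4: reaches L-position 6 → W
5: reaches L-position 6 → W
8: only reaches 5(W), 1(W), all W → L
2: only reaches 5(W), 1(W), all W → L
7: only reaches 5(W), 1(W), all W → L
10: reaches L-position 2 → W
3: only reaches 5(W), 4(W), 1(W), all W → L
9: reaches L-position 2 → W
From 9, the L positions reachable in one move are: 2.

Move to 2.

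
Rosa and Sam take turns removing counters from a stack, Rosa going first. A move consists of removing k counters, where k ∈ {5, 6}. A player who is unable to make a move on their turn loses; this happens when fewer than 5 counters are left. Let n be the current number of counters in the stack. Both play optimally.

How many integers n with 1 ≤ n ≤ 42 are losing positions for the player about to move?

19

Build the W/L table. Terminal = L. A non-terminal position is W if it has a move to some L; otherwise it is L.
n=0: no move → L
n=1: no move → L
n=2: no move → L
n=3: no move → L
n=4: no move → L
n=5: reaches L-position 0 → W
n=6: reaches L-position 1 → W
n=7: reaches L-position 2 → W
n=8: reaches L-position 3 → W
n=9: reaches L-position 4 → W
n=10: reaches L-position 4 → W
n=11: only reaches 6(W), 5(W), all W → L
n=12: only reaches 7(W), 6(W), all W → L
n=13: only reaches 8(W), 7(W), all W → L
n=14: only reaches 9(W), 8(W), all W → L
n=15: only reaches 10(W), 9(W), all W → L
n=16: reaches L-position 11 → W
n=17: reaches L-position 12 → W
n=18: reaches L-position 13 → W
n=19: reaches L-position 14 → W
n=20: reaches L-position 15 → W
n=21: reaches L-position 15 → W
n=22: only reaches 17(W), 16(W), all W → L
n=23: only reaches 18(W), 17(W), all W → L
n=24: only reaches 19(W), 18(W), all W → L
n=25: only reaches 20(W), 19(W), all W → L
n=26: only reaches 21(W), 20(W), all W → L
n=27: reaches L-position 22 → W
n=28: reaches L-position 23 → W
n=29: reaches L-position 24 → W
n=30: reaches L-position 25 → W
n=31: reaches L-position 26 → W
n=32: reaches L-position 26 → W
n=33: only reaches 28(W), 27(W), all W → L
n=34: only reaches 29(W), 28(W), all W → L
n=35: only reaches 30(W), 29(W), all W → L
n=36: only reaches 31(W), 30(W), all W → L
n=37: only reaches 32(W), 31(W), all W → L
n=38: reaches L-position 33 → W
n=39: reaches L-position 34 → W
n=40: reaches L-position 35 → W
n=41: reaches L-position 36 → W
n=42: reaches L-position 37 → W
L entries with 1 ≤ n ≤ 42 (n=0 is outside the asked range and is not counted): n = 1, 2, 3, 4, 11, 12, 13, 14, 15, 22, 23, 24, 25, 26, 33, 34, 35, 36, 37; that makes 19.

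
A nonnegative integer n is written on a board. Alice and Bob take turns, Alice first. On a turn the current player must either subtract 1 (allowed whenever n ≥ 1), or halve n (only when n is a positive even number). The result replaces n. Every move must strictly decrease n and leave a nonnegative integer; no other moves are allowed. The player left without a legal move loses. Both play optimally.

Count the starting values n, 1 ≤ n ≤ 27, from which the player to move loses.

13

Build the W/L table. Terminal = L. A non-terminal position is W if it has a move to some L; otherwise it is L.
n=0: no move → L
n=1: →0(L), so W
n=2: →1(W) only, which is W, so L
n=3: →2(L), so W
n=4: →2(L), so W
n=5: →4(W) only, which is W, so L
n=6: →5(L), so W
n=7: →6(W) only, which is W, so L
n=8: →7(L), so W
n=9: →8(W) only, which is W, so L
n=10: →5(L), so W
n=11: →10(W) only, which is W, so L
n=12: →11(L), so W
n=13: →12(W) only, which is W, so L
n=14: →7(L), so W
n=15: →14(W) only, which is W, so L
n=16: →15(L), so W
n=17: →16(W) only, which is W, so L
n=18: →9(L), so W
n=19: →18(W) only, which is W, so L
n=20: →19(L), so W
n=21: →20(W) only, which is W, so L
n=22: →11(L), so W
n=23: →22(W) only, which is W, so L
n=24: →23(L), so W
n=25: →24(W) only, which is W, so L
n=26: →13(L), so W
n=27: →26(W) only, which is W, so L
L entries with 1 ≤ n ≤ 27 (n=0 is outside the asked range and is not counted): n = 2, 5, 7, 9, 11, 13, 15, 17, 19, 21, 23, 25, 27; that makes 13.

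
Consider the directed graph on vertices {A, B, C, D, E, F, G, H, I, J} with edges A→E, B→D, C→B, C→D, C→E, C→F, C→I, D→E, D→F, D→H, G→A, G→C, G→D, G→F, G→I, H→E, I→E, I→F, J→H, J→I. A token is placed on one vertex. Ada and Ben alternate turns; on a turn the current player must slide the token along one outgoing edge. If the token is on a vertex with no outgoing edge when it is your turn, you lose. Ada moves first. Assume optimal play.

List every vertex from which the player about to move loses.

Use the standard recursion: the mover loses at a terminal position; elsewhere, the mover wins exactly when some move hands the opponent an L position.
Every edge goes from a vertex to one that appears earlier in the order E, F, H, D, B, I, C, A, J, G, so processing vertices in that order labels each vertex after all of its successors.
E: no outgoing edge → L
F: no outgoing edge → L
H: W (go to E, an L position)
D: W (go to F, an L position)
B: L (sole option D(W) is W)
I: W (go to F, an L position)
C: W (go to B, an L position)
A: W (go to E, an L position)
J: L (options I(W), H(W) are all W)
G: W (go to F, an L position)
The losing starting vertices are exactly the entries labelled L in this table (4 of them).

B, E, F, J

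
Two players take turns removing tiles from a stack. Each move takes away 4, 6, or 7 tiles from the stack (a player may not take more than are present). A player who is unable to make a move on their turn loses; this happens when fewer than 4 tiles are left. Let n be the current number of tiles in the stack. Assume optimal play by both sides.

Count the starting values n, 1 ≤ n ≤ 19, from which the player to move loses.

7

Build the W/L table. Terminal = L. A non-terminal position is W if it has a move to some L; otherwise it is L.
n=0: no move → L
n=1: no move → L
n=2: no move → L
n=3: no move → L
n=4: W (go to 0, an L position)
n=5: W (go to 1, an L position)
n=6: W (go to 2, an L position)
n=7: W (go to 3, an L position)
n=8: W (go to 2, an L position)
n=9: W (go to 3, an L position)
n=10: W (go to 3, an L position)
n=11: L (options 7(W), 5(W), 4(W) are all W)
n=12: L (options 8(W), 6(W), 5(W) are all W)
n=13: L (options 9(W), 7(W), 6(W) are all W)
n=14: L (options 10(W), 8(W), 7(W) are all W)
n=15: W (go to 11, an L position)
n=16: W (go to 12, an L position)
n=17: W (go to 13, an L position)
n=18: W (go to 14, an L position)
n=19: W (go to 13, an L position)
L entries with 1 ≤ n ≤ 19 (n=0 is outside the asked range and is not counted): n = 1, 2, 3, 11, 12, 13, 14; that makes 7.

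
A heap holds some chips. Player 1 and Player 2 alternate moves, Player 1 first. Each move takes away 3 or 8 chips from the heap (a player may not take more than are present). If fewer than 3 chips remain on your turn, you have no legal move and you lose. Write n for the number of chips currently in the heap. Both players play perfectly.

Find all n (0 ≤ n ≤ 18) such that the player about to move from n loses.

Build the W/L table. Terminal = L. A non-terminal position is W if it has a move to some L; otherwise it is L.
n=0: no move → L
n=1: no move → L
n=2: no move → L
n=3: can move to 0, which is L ⇒ W
n=4: can move to 1, which is L ⇒ W
n=5: can move to 2, which is L ⇒ W
n=6: the only move is to 3(W), a W ⇒ L
n=7: the only move is to 4(W), a W ⇒ L
n=8: can move to 0, which is L ⇒ W
n=9: can move to 6, which is L ⇒ W
n=10: can move to 7, which is L ⇒ W
n=11: moves to 8(W), 3(W); every one is W ⇒ L
n=12: moves to 9(W), 4(W); every one is W ⇒ L
n=13: moves to 10(W), 5(W); every one is W ⇒ L
n=14: can move to 11, which is L ⇒ W
n=15: can move to 12, which is L ⇒ W
n=16: can move to 13, which is L ⇒ W
n=17: moves to 14(W), 9(W); every one is W ⇒ L
n=18: moves to 15(W), 10(W); every one is W ⇒ L
The losing starting values of n are exactly the entries labelled L in this table (10 of them).

0, 1, 2, 6, 7, 11, 12, 13, 17, 18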